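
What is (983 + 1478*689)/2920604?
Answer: 1019325/2920604 ≈ 0.34901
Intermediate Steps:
(983 + 1478*689)/2920604 = (983 + 1018342)*(1/2920604) = 1019325*(1/2920604) = 1019325/2920604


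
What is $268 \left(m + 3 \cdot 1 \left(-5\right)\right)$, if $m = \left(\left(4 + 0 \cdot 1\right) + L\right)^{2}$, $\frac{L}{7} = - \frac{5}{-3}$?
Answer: $\frac{555832}{9} \approx 61759.0$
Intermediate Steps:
$L = \frac{35}{3}$ ($L = 7 \left(- \frac{5}{-3}\right) = 7 \left(\left(-5\right) \left(- \frac{1}{3}\right)\right) = 7 \cdot \frac{5}{3} = \frac{35}{3} \approx 11.667$)
$m = \frac{2209}{9}$ ($m = \left(\left(4 + 0 \cdot 1\right) + \frac{35}{3}\right)^{2} = \left(\left(4 + 0\right) + \frac{35}{3}\right)^{2} = \left(4 + \frac{35}{3}\right)^{2} = \left(\frac{47}{3}\right)^{2} = \frac{2209}{9} \approx 245.44$)
$268 \left(m + 3 \cdot 1 \left(-5\right)\right) = 268 \left(\frac{2209}{9} + 3 \cdot 1 \left(-5\right)\right) = 268 \left(\frac{2209}{9} + 3 \left(-5\right)\right) = 268 \left(\frac{2209}{9} - 15\right) = 268 \cdot \frac{2074}{9} = \frac{555832}{9}$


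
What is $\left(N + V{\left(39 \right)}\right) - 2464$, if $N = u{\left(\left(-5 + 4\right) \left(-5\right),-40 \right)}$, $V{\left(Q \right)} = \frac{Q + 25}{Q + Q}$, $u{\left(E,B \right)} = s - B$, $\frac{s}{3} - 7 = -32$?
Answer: $- \frac{97429}{39} \approx -2498.2$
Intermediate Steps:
$s = -75$ ($s = 21 + 3 \left(-32\right) = 21 - 96 = -75$)
$u{\left(E,B \right)} = -75 - B$
$V{\left(Q \right)} = \frac{25 + Q}{2 Q}$
$N = -35$ ($N = -75 - -40 = -75 + 40 = -35$)
$\left(N + V{\left(39 \right)}\right) - 2464 = \left(-35 + \frac{25 + 39}{2 \cdot 39}\right) - 2464 = \left(-35 + \frac{1}{2} \cdot \frac{1}{39} \cdot 64\right) - 2464 = \left(-35 + \frac{32}{39}\right) - 2464 = - \frac{1333}{39} - 2464 = - \frac{97429}{39}$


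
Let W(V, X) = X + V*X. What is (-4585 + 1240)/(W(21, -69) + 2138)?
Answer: -669/124 ≈ -5.3952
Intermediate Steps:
(-4585 + 1240)/(W(21, -69) + 2138) = (-4585 + 1240)/(-69*(1 + 21) + 2138) = -3345/(-69*22 + 2138) = -3345/(-1518 + 2138) = -3345/620 = -3345*1/620 = -669/124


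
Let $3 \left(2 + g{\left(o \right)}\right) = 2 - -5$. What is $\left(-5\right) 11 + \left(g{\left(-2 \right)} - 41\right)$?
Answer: $- \frac{287}{3} \approx -95.667$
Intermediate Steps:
$g{\left(o \right)} = \frac{1}{3}$ ($g{\left(o \right)} = -2 + \frac{2 - -5}{3} = -2 + \frac{2 + 5}{3} = -2 + \frac{1}{3} \cdot 7 = -2 + \frac{7}{3} = \frac{1}{3}$)
$\left(-5\right) 11 + \left(g{\left(-2 \right)} - 41\right) = \left(-5\right) 11 + \left(\frac{1}{3} - 41\right) = -55 - \frac{122}{3} = - \frac{287}{3}$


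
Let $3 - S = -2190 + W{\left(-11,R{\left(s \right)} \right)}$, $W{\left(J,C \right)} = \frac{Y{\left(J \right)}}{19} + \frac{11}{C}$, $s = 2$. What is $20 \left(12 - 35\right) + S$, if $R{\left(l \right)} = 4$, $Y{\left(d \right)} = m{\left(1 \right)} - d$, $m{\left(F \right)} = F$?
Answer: $\frac{131451}{76} \approx 1729.6$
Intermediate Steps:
$Y{\left(d \right)} = 1 - d$
$W{\left(J,C \right)} = \frac{1}{19} + \frac{11}{C} - \frac{J}{19}$ ($W{\left(J,C \right)} = \frac{1 - J}{19} + \frac{11}{C} = \left(1 - J\right) \frac{1}{19} + \frac{11}{C} = \left(\frac{1}{19} - \frac{J}{19}\right) + \frac{11}{C} = \frac{1}{19} + \frac{11}{C} - \frac{J}{19}$)
$S = \frac{166411}{76}$ ($S = 3 - \left(-2190 + \frac{209 + 4 \left(1 - -11\right)}{19 \cdot 4}\right) = 3 - \left(-2190 + \frac{1}{19} \cdot \frac{1}{4} \left(209 + 4 \left(1 + 11\right)\right)\right) = 3 - \left(-2190 + \frac{1}{19} \cdot \frac{1}{4} \left(209 + 4 \cdot 12\right)\right) = 3 - \left(-2190 + \frac{1}{19} \cdot \frac{1}{4} \left(209 + 48\right)\right) = 3 - \left(-2190 + \frac{1}{19} \cdot \frac{1}{4} \cdot 257\right) = 3 - \left(-2190 + \frac{257}{76}\right) = 3 - - \frac{166183}{76} = 3 + \frac{166183}{76} = \frac{166411}{76} \approx 2189.6$)
$20 \left(12 - 35\right) + S = 20 \left(12 - 35\right) + \frac{166411}{76} = 20 \left(-23\right) + \frac{166411}{76} = -460 + \frac{166411}{76} = \frac{131451}{76}$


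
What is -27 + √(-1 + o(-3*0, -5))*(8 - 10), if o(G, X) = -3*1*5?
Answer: -27 - 8*I ≈ -27.0 - 8.0*I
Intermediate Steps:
o(G, X) = -15 (o(G, X) = -3*5 = -15)
-27 + √(-1 + o(-3*0, -5))*(8 - 10) = -27 + √(-1 - 15)*(8 - 10) = -27 + √(-16)*(-2) = -27 + (4*I)*(-2) = -27 - 8*I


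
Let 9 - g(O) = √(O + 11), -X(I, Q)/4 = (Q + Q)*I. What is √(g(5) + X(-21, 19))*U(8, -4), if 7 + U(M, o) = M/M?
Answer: -6*√3197 ≈ -339.25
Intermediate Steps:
U(M, o) = -6 (U(M, o) = -7 + M/M = -7 + 1 = -6)
X(I, Q) = -8*I*Q (X(I, Q) = -4*(Q + Q)*I = -4*2*Q*I = -8*I*Q)
g(O) = 9 - √(11 + O) (g(O) = 9 - √(O + 11) = 9 - √(11 + O))
√(g(5) + X(-21, 19))*U(8, -4) = √((9 - √(11 + 5)) - 8*(-21)*19)*(-6) = √((9 - √16) + 3192)*(-6) = √((9 - 1*4) + 3192)*(-6) = √((9 - 4) + 3192)*(-6) = √(5 + 3192)*(-6) = √3197*(-6) = -6*√3197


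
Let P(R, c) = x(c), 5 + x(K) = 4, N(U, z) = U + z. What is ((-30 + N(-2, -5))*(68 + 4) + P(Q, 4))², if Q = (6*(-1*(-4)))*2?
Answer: 7102225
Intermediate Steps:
Q = 48 (Q = (6*4)*2 = 24*2 = 48)
x(K) = -1 (x(K) = -5 + 4 = -1)
P(R, c) = -1
((-30 + N(-2, -5))*(68 + 4) + P(Q, 4))² = ((-30 + (-2 - 5))*(68 + 4) - 1)² = ((-30 - 7)*72 - 1)² = (-37*72 - 1)² = (-2664 - 1)² = (-2665)² = 7102225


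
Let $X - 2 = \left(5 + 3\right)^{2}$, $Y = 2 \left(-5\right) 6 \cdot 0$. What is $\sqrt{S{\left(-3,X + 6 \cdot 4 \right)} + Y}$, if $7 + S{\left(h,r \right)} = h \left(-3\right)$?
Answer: $\sqrt{2} \approx 1.4142$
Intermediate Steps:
$Y = 0$ ($Y = \left(-10\right) 6 \cdot 0 = \left(-60\right) 0 = 0$)
$X = 66$ ($X = 2 + \left(5 + 3\right)^{2} = 2 + 8^{2} = 2 + 64 = 66$)
$S{\left(h,r \right)} = -7 - 3 h$ ($S{\left(h,r \right)} = -7 + h \left(-3\right) = -7 - 3 h$)
$\sqrt{S{\left(-3,X + 6 \cdot 4 \right)} + Y} = \sqrt{\left(-7 - -9\right) + 0} = \sqrt{\left(-7 + 9\right) + 0} = \sqrt{2 + 0} = \sqrt{2}$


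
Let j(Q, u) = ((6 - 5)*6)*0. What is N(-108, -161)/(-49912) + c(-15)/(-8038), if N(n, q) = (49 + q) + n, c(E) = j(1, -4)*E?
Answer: 55/12478 ≈ 0.0044078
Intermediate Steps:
j(Q, u) = 0 (j(Q, u) = (1*6)*0 = 6*0 = 0)
c(E) = 0 (c(E) = 0*E = 0)
N(n, q) = 49 + n + q
N(-108, -161)/(-49912) + c(-15)/(-8038) = (49 - 108 - 161)/(-49912) + 0/(-8038) = -220*(-1/49912) + 0*(-1/8038) = 55/12478 + 0 = 55/12478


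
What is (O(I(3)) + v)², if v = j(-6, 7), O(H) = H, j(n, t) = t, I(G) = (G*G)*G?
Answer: 1156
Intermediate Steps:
I(G) = G³ (I(G) = G²*G = G³)
v = 7
(O(I(3)) + v)² = (3³ + 7)² = (27 + 7)² = 34² = 1156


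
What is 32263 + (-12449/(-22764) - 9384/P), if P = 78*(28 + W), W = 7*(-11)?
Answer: 66839797799/2071524 ≈ 32266.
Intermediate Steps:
W = -77
P = -3822 (P = 78*(28 - 77) = 78*(-49) = -3822)
32263 + (-12449/(-22764) - 9384/P) = 32263 + (-12449/(-22764) - 9384/(-3822)) = 32263 + (-12449*(-1/22764) - 9384*(-1/3822)) = 32263 + (12449/22764 + 1564/637) = 32263 + 6218987/2071524 = 66839797799/2071524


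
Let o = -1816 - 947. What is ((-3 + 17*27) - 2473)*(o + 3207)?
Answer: -895548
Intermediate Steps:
o = -2763
((-3 + 17*27) - 2473)*(o + 3207) = ((-3 + 17*27) - 2473)*(-2763 + 3207) = ((-3 + 459) - 2473)*444 = (456 - 2473)*444 = -2017*444 = -895548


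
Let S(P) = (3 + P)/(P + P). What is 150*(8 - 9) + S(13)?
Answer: -1942/13 ≈ -149.38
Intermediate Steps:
S(P) = (3 + P)/(2*P) (S(P) = (3 + P)/((2*P)) = (3 + P)*(1/(2*P)) = (3 + P)/(2*P))
150*(8 - 9) + S(13) = 150*(8 - 9) + (½)*(3 + 13)/13 = 150*(-1) + (½)*(1/13)*16 = -150 + 8/13 = -1942/13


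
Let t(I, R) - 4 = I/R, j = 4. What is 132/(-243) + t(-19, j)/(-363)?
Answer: -21215/39204 ≈ -0.54114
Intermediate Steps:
t(I, R) = 4 + I/R
132/(-243) + t(-19, j)/(-363) = 132/(-243) + (4 - 19/4)/(-363) = 132*(-1/243) + (4 - 19*1/4)*(-1/363) = -44/81 + (4 - 19/4)*(-1/363) = -44/81 - 3/4*(-1/363) = -44/81 + 1/484 = -21215/39204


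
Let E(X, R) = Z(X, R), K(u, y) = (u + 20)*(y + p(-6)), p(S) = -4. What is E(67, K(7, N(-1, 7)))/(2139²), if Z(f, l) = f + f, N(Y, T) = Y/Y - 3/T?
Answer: 134/4575321 ≈ 2.9288e-5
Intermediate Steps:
N(Y, T) = 1 - 3/T
K(u, y) = (-4 + y)*(20 + u) (K(u, y) = (u + 20)*(y - 4) = (20 + u)*(-4 + y) = (-4 + y)*(20 + u))
Z(f, l) = 2*f
E(X, R) = 2*X
E(67, K(7, N(-1, 7)))/(2139²) = (2*67)/(2139²) = 134/4575321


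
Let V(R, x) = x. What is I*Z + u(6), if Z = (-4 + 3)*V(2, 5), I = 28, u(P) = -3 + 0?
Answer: -143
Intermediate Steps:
u(P) = -3
Z = -5 (Z = (-4 + 3)*5 = -1*5 = -5)
I*Z + u(6) = 28*(-5) - 3 = -140 - 3 = -143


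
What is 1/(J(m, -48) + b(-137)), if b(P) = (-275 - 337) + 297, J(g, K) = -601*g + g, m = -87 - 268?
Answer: 1/212685 ≈ 4.7018e-6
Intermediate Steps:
m = -355
J(g, K) = -600*g
b(P) = -315 (b(P) = -612 + 297 = -315)
1/(J(m, -48) + b(-137)) = 1/(-600*(-355) - 315) = 1/(213000 - 315) = 1/212685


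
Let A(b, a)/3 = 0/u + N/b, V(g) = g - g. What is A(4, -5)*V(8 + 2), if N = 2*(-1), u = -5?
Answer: 0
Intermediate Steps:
N = -2
V(g) = 0
A(b, a) = -6/b (A(b, a) = 3*(0/(-5) - 2/b) = 3*(0*(-⅕) - 2/b) = 3*(0 - 2/b) = 3*(-2/b) = -6/b)
A(4, -5)*V(8 + 2) = -6/4*0 = -6*¼*0 = -3/2*0 = 0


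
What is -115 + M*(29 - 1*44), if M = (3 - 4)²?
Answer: -130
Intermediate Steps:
M = 1 (M = (-1)² = 1)
-115 + M*(29 - 1*44) = -115 + 1*(29 - 1*44) = -115 + 1*(29 - 44) = -115 + 1*(-15) = -115 - 15 = -130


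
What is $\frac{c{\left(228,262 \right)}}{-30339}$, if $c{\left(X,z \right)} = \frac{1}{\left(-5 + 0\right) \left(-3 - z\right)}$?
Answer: $- \frac{1}{40199175} \approx -2.4876 \cdot 10^{-8}$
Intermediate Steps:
$c{\left(X,z \right)} = \frac{1}{15 + 5 z}$ ($c{\left(X,z \right)} = \frac{1}{\left(-5\right) \left(-3 - z\right)} = \frac{1}{15 + 5 z}$)
$\frac{c{\left(228,262 \right)}}{-30339} = \frac{\frac{1}{5} \frac{1}{3 + 262}}{-30339} = \frac{1}{5 \cdot 265} \left(- \frac{1}{30339}\right) = \frac{1}{5} \cdot \frac{1}{265} \left(- \frac{1}{30339}\right) = \frac{1}{1325} \left(- \frac{1}{30339}\right) = - \frac{1}{40199175}$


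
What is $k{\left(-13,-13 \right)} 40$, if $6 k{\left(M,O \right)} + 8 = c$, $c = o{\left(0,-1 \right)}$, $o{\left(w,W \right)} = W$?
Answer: $-60$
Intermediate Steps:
$c = -1$
$k{\left(M,O \right)} = - \frac{3}{2}$ ($k{\left(M,O \right)} = - \frac{4}{3} + \frac{1}{6} \left(-1\right) = - \frac{4}{3} - \frac{1}{6} = - \frac{3}{2}$)
$k{\left(-13,-13 \right)} 40 = \left(- \frac{3}{2}\right) 40 = -60$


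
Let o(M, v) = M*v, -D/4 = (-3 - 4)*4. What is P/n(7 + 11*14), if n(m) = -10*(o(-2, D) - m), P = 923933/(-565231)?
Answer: -923933/2176139350 ≈ -0.00042457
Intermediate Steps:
P = -923933/565231 (P = 923933*(-1/565231) = -923933/565231 ≈ -1.6346)
D = 112 (D = -4*(-3 - 4)*4 = -(-28)*4 = -4*(-28) = 112)
n(m) = 2240 + 10*m (n(m) = -10*(-2*112 - m) = -10*(-224 - m) = 2240 + 10*m)
P/n(7 + 11*14) = -923933/(565231*(2240 + 10*(7 + 11*14))) = -923933/(565231*(2240 + 10*(7 + 154))) = -923933/(565231*(2240 + 10*161)) = -923933/(565231*(2240 + 1610)) = -923933/565231/3850 = -923933/565231*1/3850 = -923933/2176139350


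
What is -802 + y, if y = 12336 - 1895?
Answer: 9639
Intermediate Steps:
y = 10441
-802 + y = -802 + 10441 = 9639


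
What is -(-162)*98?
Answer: 15876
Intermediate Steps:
-(-162)*98 = -1*(-15876) = 15876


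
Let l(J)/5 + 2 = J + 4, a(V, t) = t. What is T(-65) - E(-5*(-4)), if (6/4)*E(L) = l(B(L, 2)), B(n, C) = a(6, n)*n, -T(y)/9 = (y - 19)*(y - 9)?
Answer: -57284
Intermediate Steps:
T(y) = -9*(-19 + y)*(-9 + y) (T(y) = -9*(y - 19)*(y - 9) = -9*(-19 + y)*(-9 + y))
B(n, C) = n² (B(n, C) = n*n = n²)
l(J) = 10 + 5*J (l(J) = -10 + 5*(J + 4) = -10 + 5*(4 + J) = -10 + (20 + 5*J) = 10 + 5*J)
E(L) = 20/3 + 10*L²/3 (E(L) = 2*(10 + 5*L²)/3 = 20/3 + 10*L²/3)
T(-65) - E(-5*(-4)) = (-1539 - 9*(-65)² + 252*(-65)) - (20/3 + 10*(-5*(-4))²/3) = (-1539 - 9*4225 - 16380) - (20/3 + (10/3)*20²) = (-1539 - 38025 - 16380) - (20/3 + (10/3)*400) = -55944 - (20/3 + 4000/3) = -55944 - 1*1340 = -55944 - 1340 = -57284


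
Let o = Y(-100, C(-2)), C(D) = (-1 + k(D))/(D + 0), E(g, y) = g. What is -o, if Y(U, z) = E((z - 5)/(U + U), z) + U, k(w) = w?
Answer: 39993/400 ≈ 99.983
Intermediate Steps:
C(D) = (-1 + D)/D (C(D) = (-1 + D)/(D + 0) = (-1 + D)/D)
Y(U, z) = U + (-5 + z)/(2*U) (Y(U, z) = (z - 5)/(U + U) + U = (-5 + z)/((2*U)) + U = (-5 + z)*(1/(2*U)) + U = (-5 + z)/(2*U) + U = U + (-5 + z)/(2*U))
o = -39993/400 (o = (½)*(-5 + (-1 - 2)/(-2) + 2*(-100)²)/(-100) = (½)*(-1/100)*(-5 - ½*(-3) + 2*10000) = (½)*(-1/100)*(-5 + 3/2 + 20000) = (½)*(-1/100)*(39993/2) = -39993/400 ≈ -99.983)
-o = -1*(-39993/400) = 39993/400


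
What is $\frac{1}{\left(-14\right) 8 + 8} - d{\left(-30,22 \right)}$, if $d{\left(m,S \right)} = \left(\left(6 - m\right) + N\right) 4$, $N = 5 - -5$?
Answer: $- \frac{19137}{104} \approx -184.01$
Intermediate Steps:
$N = 10$ ($N = 5 + 5 = 10$)
$d{\left(m,S \right)} = 64 - 4 m$ ($d{\left(m,S \right)} = \left(\left(6 - m\right) + 10\right) 4 = \left(16 - m\right) 4 = 64 - 4 m$)
$\frac{1}{\left(-14\right) 8 + 8} - d{\left(-30,22 \right)} = \frac{1}{\left(-14\right) 8 + 8} - \left(64 - -120\right) = \frac{1}{-112 + 8} - \left(64 + 120\right) = \frac{1}{-104} - 184 = - \frac{1}{104} - 184 = - \frac{19137}{104}$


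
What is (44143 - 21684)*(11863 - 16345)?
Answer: -100661238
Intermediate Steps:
(44143 - 21684)*(11863 - 16345) = 22459*(-4482) = -100661238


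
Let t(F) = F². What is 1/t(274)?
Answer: 1/75076 ≈ 1.3320e-5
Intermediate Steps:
1/t(274) = 1/(274²) = 1/75076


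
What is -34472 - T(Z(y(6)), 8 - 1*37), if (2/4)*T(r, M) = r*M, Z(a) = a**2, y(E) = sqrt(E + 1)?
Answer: -34066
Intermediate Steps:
y(E) = sqrt(1 + E)
T(r, M) = 2*M*r (T(r, M) = 2*(r*M) = 2*(M*r) = 2*M*r)
-34472 - T(Z(y(6)), 8 - 1*37) = -34472 - 2*(8 - 1*37)*(sqrt(1 + 6))**2 = -34472 - 2*(8 - 37)*(sqrt(7))**2 = -34472 - 2*(-29)*7 = -34472 - 1*(-406) = -34472 + 406 = -34066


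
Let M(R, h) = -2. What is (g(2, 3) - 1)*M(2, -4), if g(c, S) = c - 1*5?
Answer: 8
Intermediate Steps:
g(c, S) = -5 + c (g(c, S) = c - 5 = -5 + c)
(g(2, 3) - 1)*M(2, -4) = ((-5 + 2) - 1)*(-2) = (-3 - 1)*(-2) = -4*(-2) = 8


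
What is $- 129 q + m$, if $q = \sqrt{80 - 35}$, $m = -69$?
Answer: $-69 - 387 \sqrt{5} \approx -934.36$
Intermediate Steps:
$q = 3 \sqrt{5}$ ($q = \sqrt{45} = 3 \sqrt{5} \approx 6.7082$)
$- 129 q + m = - 129 \cdot 3 \sqrt{5} - 69 = - 387 \sqrt{5} - 69 = -69 - 387 \sqrt{5}$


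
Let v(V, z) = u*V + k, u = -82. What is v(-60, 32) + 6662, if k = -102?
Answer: 11480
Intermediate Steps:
v(V, z) = -102 - 82*V (v(V, z) = -82*V - 102 = -102 - 82*V)
v(-60, 32) + 6662 = (-102 - 82*(-60)) + 6662 = (-102 + 4920) + 6662 = 4818 + 6662 = 11480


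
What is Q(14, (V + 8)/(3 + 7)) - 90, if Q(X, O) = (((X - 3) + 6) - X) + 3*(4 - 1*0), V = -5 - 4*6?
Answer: -75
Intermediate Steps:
V = -29 (V = -5 - 24 = -29)
Q(X, O) = 15 (Q(X, O) = (((-3 + X) + 6) - X) + 3*(4 + 0) = ((3 + X) - X) + 3*4 = 3 + 12 = 15)
Q(14, (V + 8)/(3 + 7)) - 90 = 15 - 90 = -75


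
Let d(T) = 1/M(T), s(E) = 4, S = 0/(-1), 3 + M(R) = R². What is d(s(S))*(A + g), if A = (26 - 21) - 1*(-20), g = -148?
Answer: -123/13 ≈ -9.4615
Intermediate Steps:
M(R) = -3 + R²
S = 0 (S = 0*(-1) = 0)
d(T) = 1/(-3 + T²)
A = 25 (A = 5 + 20 = 25)
d(s(S))*(A + g) = (25 - 148)/(-3 + 4²) = -123/(-3 + 16) = -123/13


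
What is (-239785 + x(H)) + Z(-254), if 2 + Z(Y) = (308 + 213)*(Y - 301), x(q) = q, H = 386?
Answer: -528556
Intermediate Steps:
Z(Y) = -156823 + 521*Y (Z(Y) = -2 + (308 + 213)*(Y - 301) = -2 + 521*(-301 + Y) = -2 + (-156821 + 521*Y) = -156823 + 521*Y)
(-239785 + x(H)) + Z(-254) = (-239785 + 386) + (-156823 + 521*(-254)) = -239399 + (-156823 - 132334) = -239399 - 289157 = -528556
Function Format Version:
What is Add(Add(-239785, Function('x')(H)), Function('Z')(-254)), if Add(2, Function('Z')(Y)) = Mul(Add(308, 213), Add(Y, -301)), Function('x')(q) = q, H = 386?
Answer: -528556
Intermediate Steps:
Function('Z')(Y) = Add(-156823, Mul(521, Y)) (Function('Z')(Y) = Add(-2, Mul(Add(308, 213), Add(Y, -301))) = Add(-2, Mul(521, Add(-301, Y))) = Add(-2, Add(-156821, Mul(521, Y))) = Add(-156823, Mul(521, Y)))
Add(Add(-239785, Function('x')(H)), Function('Z')(-254)) = Add(Add(-239785, 386), Add(-156823, Mul(521, -254))) = Add(-239399, Add(-156823, -132334)) = Add(-239399, -289157) = -528556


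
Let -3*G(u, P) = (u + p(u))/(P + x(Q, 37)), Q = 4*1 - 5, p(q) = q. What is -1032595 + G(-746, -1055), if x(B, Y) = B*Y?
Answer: -845695678/819 ≈ -1.0326e+6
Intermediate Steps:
Q = -1 (Q = 4 - 5 = -1)
G(u, P) = -2*u/(3*(-37 + P)) (G(u, P) = -(u + u)/(3*(P - 1*37)) = -2*u/(3*(P - 37)) = -2*u/(3*(-37 + P)))
-1032595 + G(-746, -1055) = -1032595 - 2*(-746)/(-111 + 3*(-1055)) = -1032595 - 2*(-746)/(-111 - 3165) = -1032595 - 2*(-746)/(-3276) = -1032595 - 2*(-746)*(-1/3276) = -1032595 - 373/819 = -845695678/819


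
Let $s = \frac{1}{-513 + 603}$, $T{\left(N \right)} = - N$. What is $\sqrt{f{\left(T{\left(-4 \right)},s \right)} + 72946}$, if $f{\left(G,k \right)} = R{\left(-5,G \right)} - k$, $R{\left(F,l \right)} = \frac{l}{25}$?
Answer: $\frac{\sqrt{65651534}}{30} \approx 270.09$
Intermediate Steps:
$R{\left(F,l \right)} = \frac{l}{25}$ ($R{\left(F,l \right)} = l \frac{1}{25} = \frac{l}{25}$)
$s = \frac{1}{90} \approx 0.011111$
$f{\left(G,k \right)} = - k + \frac{G}{25}$ ($f{\left(G,k \right)} = \frac{G}{25} - k = - k + \frac{G}{25}$)
$\sqrt{f{\left(T{\left(-4 \right)},s \right)} + 72946} = \sqrt{\left(\left(-1\right) \frac{1}{90} + \frac{\left(-1\right) \left(-4\right)}{25}\right) + 72946} = \sqrt{\left(- \frac{1}{90} + \frac{1}{25} \cdot 4\right) + 72946} = \sqrt{\left(- \frac{1}{90} + \frac{4}{25}\right) + 72946} = \sqrt{\frac{67}{450} + 72946} = \sqrt{\frac{32825767}{450}} = \frac{\sqrt{65651534}}{30}$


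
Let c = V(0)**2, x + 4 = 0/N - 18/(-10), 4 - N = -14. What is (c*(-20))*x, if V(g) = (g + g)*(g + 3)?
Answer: 0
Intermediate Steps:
N = 18 (N = 4 - 1*(-14) = 4 + 14 = 18)
V(g) = 2*g*(3 + g) (V(g) = (2*g)*(3 + g) = 2*g*(3 + g))
x = -11/5 (x = -4 + (0/18 - 18/(-10)) = -4 + (0*(1/18) - 18*(-1/10)) = -4 + (0 + 9/5) = -4 + 9/5 = -11/5 ≈ -2.2000)
c = 0 (c = (2*0*(3 + 0))**2 = (2*0*3)**2 = 0**2 = 0)
(c*(-20))*x = (0*(-20))*(-11/5) = 0*(-11/5) = 0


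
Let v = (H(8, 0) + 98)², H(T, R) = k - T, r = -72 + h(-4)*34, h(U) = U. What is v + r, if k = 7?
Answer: 9201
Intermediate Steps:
r = -208 (r = -72 - 4*34 = -72 - 136 = -208)
H(T, R) = 7 - T
v = 9409 (v = ((7 - 1*8) + 98)² = ((7 - 8) + 98)² = (-1 + 98)² = 97² = 9409)
v + r = 9409 - 208 = 9201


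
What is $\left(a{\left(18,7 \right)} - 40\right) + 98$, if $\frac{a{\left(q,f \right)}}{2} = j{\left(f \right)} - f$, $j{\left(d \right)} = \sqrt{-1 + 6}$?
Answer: $44 + 2 \sqrt{5} \approx 48.472$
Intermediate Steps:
$j{\left(d \right)} = \sqrt{5}$
$a{\left(q,f \right)} = - 2 f + 2 \sqrt{5}$ ($a{\left(q,f \right)} = 2 \left(\sqrt{5} - f\right) = - 2 f + 2 \sqrt{5}$)
$\left(a{\left(18,7 \right)} - 40\right) + 98 = \left(\left(\left(-2\right) 7 + 2 \sqrt{5}\right) - 40\right) + 98 = \left(\left(-14 + 2 \sqrt{5}\right) - 40\right) + 98 = \left(-54 + 2 \sqrt{5}\right) + 98 = 44 + 2 \sqrt{5}$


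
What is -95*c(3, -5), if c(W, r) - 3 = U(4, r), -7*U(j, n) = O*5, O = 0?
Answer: -285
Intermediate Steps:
U(j, n) = 0 (U(j, n) = -0*5 = -⅐*0 = 0)
c(W, r) = 3 (c(W, r) = 3 + 0 = 3)
-95*c(3, -5) = -95*3 = -285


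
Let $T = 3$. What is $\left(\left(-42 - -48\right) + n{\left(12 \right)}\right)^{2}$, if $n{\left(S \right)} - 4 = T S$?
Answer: $2116$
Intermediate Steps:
$n{\left(S \right)} = 4 + 3 S$
$\left(\left(-42 - -48\right) + n{\left(12 \right)}\right)^{2} = \left(\left(-42 - -48\right) + \left(4 + 3 \cdot 12\right)\right)^{2} = \left(\left(-42 + 48\right) + \left(4 + 36\right)\right)^{2} = \left(6 + 40\right)^{2} = 46^{2} = 2116$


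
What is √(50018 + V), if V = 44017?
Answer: √94035 ≈ 306.65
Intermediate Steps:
√(50018 + V) = √(50018 + 44017) = √94035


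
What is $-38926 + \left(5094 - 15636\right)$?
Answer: $-49468$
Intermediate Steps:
$-38926 + \left(5094 - 15636\right) = -38926 - 10542 = -49468$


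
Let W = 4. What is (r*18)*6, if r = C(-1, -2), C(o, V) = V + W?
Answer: 216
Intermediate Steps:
C(o, V) = 4 + V (C(o, V) = V + 4 = 4 + V)
r = 2 (r = 4 - 2 = 2)
(r*18)*6 = (2*18)*6 = 36*6 = 216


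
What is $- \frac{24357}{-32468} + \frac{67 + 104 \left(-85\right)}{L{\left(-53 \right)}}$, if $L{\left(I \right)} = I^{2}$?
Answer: $- \frac{216422951}{91202612} \approx -2.373$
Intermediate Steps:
$- \frac{24357}{-32468} + \frac{67 + 104 \left(-85\right)}{L{\left(-53 \right)}} = - \frac{24357}{-32468} + \frac{67 + 104 \left(-85\right)}{\left(-53\right)^{2}} = \left(-24357\right) \left(- \frac{1}{32468}\right) + \frac{67 - 8840}{2809} = \frac{24357}{32468} - \frac{8773}{2809} = - \frac{216422951}{91202612}$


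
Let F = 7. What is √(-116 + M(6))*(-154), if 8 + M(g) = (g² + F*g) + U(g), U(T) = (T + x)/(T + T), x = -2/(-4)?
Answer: -77*I*√6546/6 ≈ -1038.3*I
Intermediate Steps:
x = ½ (x = -2*(-¼) = ½ ≈ 0.50000)
U(T) = (½ + T)/(2*T) (U(T) = (T + ½)/(T + T) = (½ + T)/((2*T)) = (½ + T)*(1/(2*T)) = (½ + T)/(2*T))
M(g) = -8 + g² + 7*g + (1 + 2*g)/(4*g) (M(g) = -8 + ((g² + 7*g) + (1 + 2*g)/(4*g)) = -8 + (g² + 7*g + (1 + 2*g)/(4*g)) = -8 + g² + 7*g + (1 + 2*g)/(4*g))
√(-116 + M(6))*(-154) = √(-116 + (-15/2 + 6² + 7*6 + (¼)/6))*(-154) = √(-116 + (-15/2 + 36 + 42 + (¼)*(⅙)))*(-154) = √(-116 + (-15/2 + 36 + 42 + 1/24))*(-154) = √(-116 + 1693/24)*(-154) = √(-1091/24)*(-154) = (I*√6546/12)*(-154) = -77*I*√6546/6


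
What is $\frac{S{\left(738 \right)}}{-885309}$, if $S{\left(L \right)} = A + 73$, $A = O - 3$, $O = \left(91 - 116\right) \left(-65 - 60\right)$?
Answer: $- \frac{1065}{295103} \approx -0.0036089$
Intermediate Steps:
$O = 3125$ ($O = \left(-25\right) \left(-125\right) = 3125$)
$A = 3122$ ($A = 3125 - 3 = 3122$)
$S{\left(L \right)} = 3195$ ($S{\left(L \right)} = 3122 + 73 = 3195$)
$\frac{S{\left(738 \right)}}{-885309} = \frac{3195}{-885309} = 3195 \left(- \frac{1}{885309}\right) = - \frac{1065}{295103}$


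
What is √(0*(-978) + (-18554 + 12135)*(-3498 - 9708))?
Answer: 7*√1729986 ≈ 9207.0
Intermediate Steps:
√(0*(-978) + (-18554 + 12135)*(-3498 - 9708)) = √(0 - 6419*(-13206)) = √(0 + 84769314) = √84769314 = 7*√1729986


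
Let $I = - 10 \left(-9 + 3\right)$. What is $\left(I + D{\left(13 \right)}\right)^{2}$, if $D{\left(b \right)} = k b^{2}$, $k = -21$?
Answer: $12173121$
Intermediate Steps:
$I = 60$ ($I = \left(-10\right) \left(-6\right) = 60$)
$D{\left(b \right)} = - 21 b^{2}$
$\left(I + D{\left(13 \right)}\right)^{2} = \left(60 - 21 \cdot 13^{2}\right)^{2} = \left(60 - 3549\right)^{2} = \left(-3489\right)^{2} = 12173121$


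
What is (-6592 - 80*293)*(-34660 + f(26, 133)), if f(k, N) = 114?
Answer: 1037485472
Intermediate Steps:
(-6592 - 80*293)*(-34660 + f(26, 133)) = (-6592 - 80*293)*(-34660 + 114) = (-6592 - 23440)*(-34546) = -30032*(-34546) = 1037485472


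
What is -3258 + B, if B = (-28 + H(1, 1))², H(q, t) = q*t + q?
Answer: -2582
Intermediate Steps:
H(q, t) = q + q*t
B = 676 (B = (-28 + 1*(1 + 1))² = (-28 + 1*2)² = (-28 + 2)² = (-26)² = 676)
-3258 + B = -3258 + 676 = -2582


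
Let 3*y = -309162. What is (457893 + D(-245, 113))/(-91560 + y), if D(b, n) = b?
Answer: -228824/97307 ≈ -2.3516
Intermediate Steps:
y = -103054 (y = (⅓)*(-309162) = -103054)
(457893 + D(-245, 113))/(-91560 + y) = (457893 - 245)/(-91560 - 103054) = 457648/(-194614) = 457648*(-1/194614) = -228824/97307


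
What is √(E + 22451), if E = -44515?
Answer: 4*I*√1379 ≈ 148.54*I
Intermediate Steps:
√(E + 22451) = √(-44515 + 22451) = √(-22064) = 4*I*√1379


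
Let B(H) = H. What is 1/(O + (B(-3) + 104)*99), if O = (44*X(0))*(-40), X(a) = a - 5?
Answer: 1/18799 ≈ 5.3194e-5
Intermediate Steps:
X(a) = -5 + a
O = 8800 (O = (44*(-5 + 0))*(-40) = (44*(-5))*(-40) = -220*(-40) = 8800)
1/(O + (B(-3) + 104)*99) = 1/(8800 + (-3 + 104)*99) = 1/(8800 + 101*99) = 1/(8800 + 9999) = 1/18799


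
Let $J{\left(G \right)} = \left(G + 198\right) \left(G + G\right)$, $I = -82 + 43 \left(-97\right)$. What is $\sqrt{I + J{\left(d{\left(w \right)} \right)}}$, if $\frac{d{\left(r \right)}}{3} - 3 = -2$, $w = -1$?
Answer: $i \sqrt{3047} \approx 55.2 i$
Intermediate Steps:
$d{\left(r \right)} = 3$ ($d{\left(r \right)} = 9 + 3 \left(-2\right) = 9 - 6 = 3$)
$I = -4253$ ($I = -82 - 4171 = -4253$)
$J{\left(G \right)} = 2 G \left(198 + G\right)$ ($J{\left(G \right)} = \left(198 + G\right) 2 G = 2 G \left(198 + G\right)$)
$\sqrt{I + J{\left(d{\left(w \right)} \right)}} = \sqrt{-4253 + 2 \cdot 3 \left(198 + 3\right)} = \sqrt{-4253 + 2 \cdot 3 \cdot 201} = \sqrt{-4253 + 1206} = \sqrt{-3047} = i \sqrt{3047}$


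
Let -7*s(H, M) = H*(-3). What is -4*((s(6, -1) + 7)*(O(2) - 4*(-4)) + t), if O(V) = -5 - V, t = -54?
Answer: -900/7 ≈ -128.57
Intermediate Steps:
s(H, M) = 3*H/7 (s(H, M) = -H*(-3)/7 = -(-3)*H/7 = 3*H/7)
-4*((s(6, -1) + 7)*(O(2) - 4*(-4)) + t) = -4*(((3/7)*6 + 7)*((-5 - 1*2) - 4*(-4)) - 54) = -4*((18/7 + 7)*((-5 - 2) + 16) - 54) = -4*(67*(-7 + 16)/7 - 54) = -4*((67/7)*9 - 54) = -4*(603/7 - 54) = -900/7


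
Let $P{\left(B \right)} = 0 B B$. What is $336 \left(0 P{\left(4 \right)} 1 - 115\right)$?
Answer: $-38640$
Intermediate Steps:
$P{\left(B \right)} = 0$ ($P{\left(B \right)} = 0 B = 0$)
$336 \left(0 P{\left(4 \right)} 1 - 115\right) = 336 \left(0 \cdot 0 \cdot 1 - 115\right) = 336 \left(0 \cdot 1 - 115\right) = 336 \left(0 - 115\right) = 336 \left(-115\right) = -38640$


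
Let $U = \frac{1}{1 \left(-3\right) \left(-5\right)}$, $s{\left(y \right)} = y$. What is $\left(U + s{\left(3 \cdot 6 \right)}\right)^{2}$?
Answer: $\frac{73441}{225} \approx 326.4$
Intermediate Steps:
$U = \frac{1}{15}$ ($U = \frac{1}{\left(-3\right) \left(-5\right)} = \frac{1}{15} \approx 0.066667$)
$\left(U + s{\left(3 \cdot 6 \right)}\right)^{2} = \left(\frac{1}{15} + 3 \cdot 6\right)^{2} = \left(\frac{1}{15} + 18\right)^{2} = \left(\frac{271}{15}\right)^{2} = \frac{73441}{225}$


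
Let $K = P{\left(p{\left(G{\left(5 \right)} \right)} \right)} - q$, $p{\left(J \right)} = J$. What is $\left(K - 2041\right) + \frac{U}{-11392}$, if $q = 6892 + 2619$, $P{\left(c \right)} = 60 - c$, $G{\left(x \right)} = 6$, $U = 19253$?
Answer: $- \frac{131004469}{11392} \approx -11500.0$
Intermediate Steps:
$q = 9511$
$K = -9457$ ($K = \left(60 - 6\right) - 9511 = 54 - 9511 = -9457$)
$\left(K - 2041\right) + \frac{U}{-11392} = \left(-9457 - 2041\right) + \frac{19253}{-11392} = -11498 + 19253 \left(- \frac{1}{11392}\right) = -11498 - \frac{19253}{11392} = - \frac{131004469}{11392}$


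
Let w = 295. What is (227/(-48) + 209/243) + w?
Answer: 1131917/3888 ≈ 291.13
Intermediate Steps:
(227/(-48) + 209/243) + w = (227/(-48) + 209/243) + 295 = (227*(-1/48) + 209*(1/243)) + 295 = (-227/48 + 209/243) + 295 = -15043/3888 + 295 = 1131917/3888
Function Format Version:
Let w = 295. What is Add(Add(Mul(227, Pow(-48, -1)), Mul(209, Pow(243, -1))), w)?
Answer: Rational(1131917, 3888) ≈ 291.13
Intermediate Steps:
Add(Add(Mul(227, Pow(-48, -1)), Mul(209, Pow(243, -1))), w) = Add(Add(Mul(227, Pow(-48, -1)), Mul(209, Pow(243, -1))), 295) = Add(Add(Mul(227, Rational(-1, 48)), Mul(209, Rational(1, 243))), 295) = Add(Add(Rational(-227, 48), Rational(209, 243)), 295) = Add(Rational(-15043, 3888), 295) = Rational(1131917, 3888)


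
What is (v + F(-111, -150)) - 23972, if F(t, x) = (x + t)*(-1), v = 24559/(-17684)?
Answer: -419329883/17684 ≈ -23712.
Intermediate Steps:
v = -24559/17684 (v = 24559*(-1/17684) = -24559/17684 ≈ -1.3888)
F(t, x) = -t - x (F(t, x) = (t + x)*(-1) = -t - x)
(v + F(-111, -150)) - 23972 = (-24559/17684 + (-1*(-111) - 1*(-150))) - 23972 = (-24559/17684 + (111 + 150)) - 23972 = (-24559/17684 + 261) - 23972 = 4590965/17684 - 23972 = -419329883/17684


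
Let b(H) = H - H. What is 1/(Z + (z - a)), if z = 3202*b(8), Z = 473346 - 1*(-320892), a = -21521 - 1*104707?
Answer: 1/920466 ≈ 1.0864e-6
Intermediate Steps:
a = -126228 (a = -21521 - 104707 = -126228)
Z = 794238 (Z = 473346 + 320892 = 794238)
b(H) = 0
z = 0 (z = 3202*0 = 0)
1/(Z + (z - a)) = 1/(794238 + (0 - 1*(-126228))) = 1/(794238 + (0 + 126228)) = 1/(794238 + 126228) = 1/920466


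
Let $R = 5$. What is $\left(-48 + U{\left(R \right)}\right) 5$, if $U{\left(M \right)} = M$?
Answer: $-215$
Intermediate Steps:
$\left(-48 + U{\left(R \right)}\right) 5 = \left(-48 + 5\right) 5 = \left(-43\right) 5 = -215$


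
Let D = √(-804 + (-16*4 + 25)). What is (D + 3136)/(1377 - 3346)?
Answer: -3136/1969 - I*√843/1969 ≈ -1.5927 - 0.014746*I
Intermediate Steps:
D = I*√843 (D = √(-804 + (-64 + 25)) = √(-804 - 39) = √(-843) = I*√843 ≈ 29.034*I)
(D + 3136)/(1377 - 3346) = (I*√843 + 3136)/(1377 - 3346) = (3136 + I*√843)/(-1969) = (3136 + I*√843)*(-1/1969) = -3136/1969 - I*√843/1969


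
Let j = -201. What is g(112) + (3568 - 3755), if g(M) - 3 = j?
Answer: -385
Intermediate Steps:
g(M) = -198 (g(M) = 3 - 201 = -198)
g(112) + (3568 - 3755) = -198 + (3568 - 3755) = -198 - 187 = -385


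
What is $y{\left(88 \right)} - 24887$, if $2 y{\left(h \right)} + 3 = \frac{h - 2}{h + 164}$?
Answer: $- \frac{6271859}{252} \approx -24888.0$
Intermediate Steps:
$y{\left(h \right)} = - \frac{3}{2} + \frac{-2 + h}{2 \left(164 + h\right)}$ ($y{\left(h \right)} = - \frac{3}{2} + \frac{\left(h - 2\right) \frac{1}{h + 164}}{2} = - \frac{3}{2} + \frac{\left(-2 + h\right) \frac{1}{164 + h}}{2} = - \frac{3}{2} + \frac{\frac{1}{164 + h} \left(-2 + h\right)}{2} = - \frac{3}{2} + \frac{-2 + h}{2 \left(164 + h\right)}$)
$y{\left(88 \right)} - 24887 = \frac{-247 - 88}{164 + 88} - 24887 = \frac{-247 - 88}{252} - 24887 = \frac{1}{252} \left(-335\right) - 24887 = - \frac{335}{252} - 24887 = - \frac{6271859}{252}$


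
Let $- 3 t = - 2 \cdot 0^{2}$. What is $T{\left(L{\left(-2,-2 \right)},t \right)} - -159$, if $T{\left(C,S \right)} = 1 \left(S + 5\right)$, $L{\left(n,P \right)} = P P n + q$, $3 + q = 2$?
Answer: $164$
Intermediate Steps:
$q = -1$ ($q = -3 + 2 = -1$)
$t = 0$ ($t = - \frac{\left(-2\right) 0^{2}}{3} = - \frac{\left(-2\right) 0}{3} = \left(- \frac{1}{3}\right) 0 = 0$)
$L{\left(n,P \right)} = -1 + n P^{2}$ ($L{\left(n,P \right)} = P P n - 1 = P^{2} n - 1 = n P^{2} - 1 = -1 + n P^{2}$)
$T{\left(C,S \right)} = 5 + S$ ($T{\left(C,S \right)} = 1 \left(5 + S\right) = 5 + S$)
$T{\left(L{\left(-2,-2 \right)},t \right)} - -159 = \left(5 + 0\right) - -159 = 5 + 159 = 164$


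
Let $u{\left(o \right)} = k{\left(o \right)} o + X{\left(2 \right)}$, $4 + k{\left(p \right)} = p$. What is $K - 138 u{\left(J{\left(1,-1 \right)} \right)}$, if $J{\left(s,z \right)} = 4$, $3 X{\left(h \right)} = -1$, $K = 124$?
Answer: $170$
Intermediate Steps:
$X{\left(h \right)} = - \frac{1}{3}$ ($X{\left(h \right)} = \frac{1}{3} \left(-1\right) = - \frac{1}{3}$)
$k{\left(p \right)} = -4 + p$
$u{\left(o \right)} = - \frac{1}{3} + o \left(-4 + o\right)$ ($u{\left(o \right)} = \left(-4 + o\right) o - \frac{1}{3} = o \left(-4 + o\right) - \frac{1}{3} = - \frac{1}{3} + o \left(-4 + o\right)$)
$K - 138 u{\left(J{\left(1,-1 \right)} \right)} = 124 - 138 \left(- \frac{1}{3} + 4 \left(-4 + 4\right)\right) = 124 - 138 \left(- \frac{1}{3} + 4 \cdot 0\right) = 124 - 138 \left(- \frac{1}{3} + 0\right) = 124 - -46 = 124 + 46 = 170$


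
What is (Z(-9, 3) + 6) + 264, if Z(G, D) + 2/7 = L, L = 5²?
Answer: 2063/7 ≈ 294.71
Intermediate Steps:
L = 25
Z(G, D) = 173/7 (Z(G, D) = -2/7 + 25 = 173/7)
(Z(-9, 3) + 6) + 264 = (173/7 + 6) + 264 = 215/7 + 264 = 2063/7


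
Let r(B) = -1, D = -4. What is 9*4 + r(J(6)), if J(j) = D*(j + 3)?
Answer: 35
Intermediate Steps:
J(j) = -12 - 4*j (J(j) = -4*(j + 3) = -4*(3 + j) = -12 - 4*j)
9*4 + r(J(6)) = 9*4 - 1 = 36 - 1 = 35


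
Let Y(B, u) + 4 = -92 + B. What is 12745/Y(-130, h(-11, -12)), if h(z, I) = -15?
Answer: -12745/226 ≈ -56.394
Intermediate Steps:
Y(B, u) = -96 + B (Y(B, u) = -4 + (-92 + B) = -96 + B)
12745/Y(-130, h(-11, -12)) = 12745/(-96 - 130) = 12745/(-226) = 12745*(-1/226) = -12745/226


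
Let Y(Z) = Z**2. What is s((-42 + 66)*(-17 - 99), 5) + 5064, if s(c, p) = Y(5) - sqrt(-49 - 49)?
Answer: 5089 - 7*I*sqrt(2) ≈ 5089.0 - 9.8995*I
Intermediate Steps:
s(c, p) = 25 - 7*I*sqrt(2) (s(c, p) = 5**2 - sqrt(-49 - 49) = 25 - sqrt(-98) = 25 - 7*I*sqrt(2))
s((-42 + 66)*(-17 - 99), 5) + 5064 = (25 - 7*I*sqrt(2)) + 5064 = 5089 - 7*I*sqrt(2)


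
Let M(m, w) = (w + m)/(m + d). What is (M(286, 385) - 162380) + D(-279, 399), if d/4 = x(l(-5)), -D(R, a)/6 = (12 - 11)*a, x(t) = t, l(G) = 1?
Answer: -47783789/290 ≈ -1.6477e+5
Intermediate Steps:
D(R, a) = -6*a (D(R, a) = -6*(12 - 11)*a = -6*a)
d = 4 (d = 4*1 = 4)
M(m, w) = (m + w)/(4 + m) (M(m, w) = (w + m)/(m + 4) = (m + w)/(4 + m))
(M(286, 385) - 162380) + D(-279, 399) = ((286 + 385)/(4 + 286) - 162380) - 6*399 = (671/290 - 162380) - 2394 = -47089529/290 - 2394 = -47783789/290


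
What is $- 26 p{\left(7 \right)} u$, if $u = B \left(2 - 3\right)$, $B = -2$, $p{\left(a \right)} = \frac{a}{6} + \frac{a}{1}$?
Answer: $- \frac{1274}{3} \approx -424.67$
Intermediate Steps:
$p{\left(a \right)} = \frac{7 a}{6}$ ($p{\left(a \right)} = a \frac{1}{6} + a 1 = \frac{a}{6} + a = \frac{7 a}{6}$)
$u = 2$ ($u = - 2 \left(2 - 3\right) = \left(-2\right) \left(-1\right) = 2$)
$- 26 p{\left(7 \right)} u = - 26 \cdot \frac{7}{6} \cdot 7 \cdot 2 = \left(-26\right) \frac{49}{6} \cdot 2 = \left(- \frac{637}{3}\right) 2 = - \frac{1274}{3}$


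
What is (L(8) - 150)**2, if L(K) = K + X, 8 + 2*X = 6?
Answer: 20449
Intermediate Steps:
X = -1 (X = -4 + (1/2)*6 = -4 + 3 = -1)
L(K) = -1 + K (L(K) = K - 1 = -1 + K)
(L(8) - 150)**2 = ((-1 + 8) - 150)**2 = (7 - 150)**2 = (-143)**2 = 20449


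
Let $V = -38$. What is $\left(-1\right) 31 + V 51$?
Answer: $-1969$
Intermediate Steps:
$\left(-1\right) 31 + V 51 = \left(-1\right) 31 - 1938 = -31 - 1938 = -1969$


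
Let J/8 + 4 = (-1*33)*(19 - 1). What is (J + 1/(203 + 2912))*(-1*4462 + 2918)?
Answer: 23008933496/3115 ≈ 7.3865e+6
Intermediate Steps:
J = -4784 (J = -32 + 8*((-1*33)*(19 - 1)) = -32 + 8*(-33*18) = -32 + 8*(-594) = -32 - 4752 = -4784)
(J + 1/(203 + 2912))*(-1*4462 + 2918) = (-4784 + 1/(203 + 2912))*(-1*4462 + 2918) = (-4784 + 1/3115)*(-4462 + 2918) = (-4784 + 1/3115)*(-1544) = -14902159/3115*(-1544) = 23008933496/3115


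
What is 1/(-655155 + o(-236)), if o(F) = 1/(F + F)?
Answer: -472/309233161 ≈ -1.5264e-6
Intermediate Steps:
o(F) = 1/(2*F)
1/(-655155 + o(-236)) = 1/(-655155 + (½)/(-236)) = 1/(-655155 + (½)*(-1/236)) = 1/(-655155 - 1/472) = 1/(-309233161/472) = -472/309233161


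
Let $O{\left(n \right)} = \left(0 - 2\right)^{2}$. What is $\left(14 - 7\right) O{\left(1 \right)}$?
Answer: $28$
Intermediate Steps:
$O{\left(n \right)} = 4$ ($O{\left(n \right)} = \left(-2\right)^{2} = 4$)
$\left(14 - 7\right) O{\left(1 \right)} = \left(14 - 7\right) 4 = 7 \cdot 4 = 28$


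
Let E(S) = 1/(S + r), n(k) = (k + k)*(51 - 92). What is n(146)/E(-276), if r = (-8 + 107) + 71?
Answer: 1269032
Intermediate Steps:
n(k) = -82*k (n(k) = (2*k)*(-41) = -82*k)
r = 170 (r = 99 + 71 = 170)
E(S) = 1/(170 + S) (E(S) = 1/(S + 170) = 1/(170 + S))
n(146)/E(-276) = (-82*146)/(1/(170 - 276)) = -11972/(1/(-106)) = -11972/(-1/106) = -11972*(-106) = 1269032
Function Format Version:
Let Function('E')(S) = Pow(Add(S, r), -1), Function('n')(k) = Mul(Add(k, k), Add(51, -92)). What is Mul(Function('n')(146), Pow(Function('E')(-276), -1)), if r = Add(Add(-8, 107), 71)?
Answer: 1269032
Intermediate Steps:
Function('n')(k) = Mul(-82, k) (Function('n')(k) = Mul(Mul(2, k), -41) = Mul(-82, k))
r = 170 (r = Add(99, 71) = 170)
Function('E')(S) = Pow(Add(170, S), -1) (Function('E')(S) = Pow(Add(S, 170), -1) = Pow(Add(170, S), -1))
Mul(Function('n')(146), Pow(Function('E')(-276), -1)) = Mul(Mul(-82, 146), Pow(Pow(Add(170, -276), -1), -1)) = Mul(-11972, Pow(Pow(-106, -1), -1)) = Mul(-11972, Pow(Rational(-1, 106), -1)) = Mul(-11972, -106) = 1269032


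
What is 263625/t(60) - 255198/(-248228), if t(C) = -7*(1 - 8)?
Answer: 32725805601/6081586 ≈ 5381.1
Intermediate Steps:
t(C) = 49 (t(C) = -7*(-7) = 49)
263625/t(60) - 255198/(-248228) = 263625/49 - 255198/(-248228) = 263625*(1/49) - 255198*(-1/248228) = 263625/49 + 127599/124114 = 32725805601/6081586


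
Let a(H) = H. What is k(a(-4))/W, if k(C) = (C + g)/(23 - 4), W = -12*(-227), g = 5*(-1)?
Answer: -3/17252 ≈ -0.00017389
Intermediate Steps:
g = -5
W = 2724
k(C) = -5/19 + C/19 (k(C) = (C - 5)/(23 - 4) = (-5 + C)/19 = (-5 + C)*(1/19) = -5/19 + C/19)
k(a(-4))/W = (-5/19 + (1/19)*(-4))/2724 = (-5/19 - 4/19)*(1/2724) = -9/19*1/2724 = -3/17252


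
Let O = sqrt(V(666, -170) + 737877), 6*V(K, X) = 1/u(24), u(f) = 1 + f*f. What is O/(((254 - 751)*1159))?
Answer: -5*sqrt(353751338634)/1994191626 ≈ -0.0014913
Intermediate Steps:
u(f) = 1 + f**2
V(K, X) = 1/3462 (V(K, X) = 1/(6*(1 + 24**2)) = 1/(6*(1 + 576)) = (1/6)/577 = (1/6)*(1/577) = 1/3462)
O = 5*sqrt(353751338634)/3462 (O = sqrt(1/3462 + 737877) = sqrt(2554530175/3462) = 5*sqrt(353751338634)/3462 ≈ 859.00)
O/(((254 - 751)*1159)) = (5*sqrt(353751338634)/3462)/(((254 - 751)*1159)) = (5*sqrt(353751338634)/3462)/((-497*1159)) = (5*sqrt(353751338634)/3462)/(-576023) = (5*sqrt(353751338634)/3462)*(-1/576023) = -5*sqrt(353751338634)/1994191626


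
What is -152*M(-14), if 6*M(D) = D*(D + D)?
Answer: -29792/3 ≈ -9930.7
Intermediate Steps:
M(D) = D**2/3 (M(D) = (D*(D + D))/6 = (D*(2*D))/6 = (2*D**2)/6 = D**2/3)
-152*M(-14) = -152*(-14)**2/3 = -152*196/3 = -29792/3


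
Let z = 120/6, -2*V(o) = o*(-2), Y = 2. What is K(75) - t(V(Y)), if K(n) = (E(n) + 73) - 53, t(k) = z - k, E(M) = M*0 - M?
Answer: -73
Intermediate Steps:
V(o) = o (V(o) = -o*(-2)/2 = -(-1)*o = o)
E(M) = -M (E(M) = 0 - M = -M)
z = 20 (z = 120*(⅙) = 20)
t(k) = 20 - k
K(n) = 20 - n (K(n) = (-n + 73) - 53 = (73 - n) - 53 = 20 - n)
K(75) - t(V(Y)) = (20 - 1*75) - (20 - 1*2) = (20 - 75) - (20 - 2) = -55 - 1*18 = -55 - 18 = -73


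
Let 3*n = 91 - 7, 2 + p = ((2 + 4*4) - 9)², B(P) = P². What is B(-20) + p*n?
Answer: 2612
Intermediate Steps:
p = 79 (p = -2 + ((2 + 4*4) - 9)² = -2 + ((2 + 16) - 9)² = -2 + (18 - 9)² = -2 + 9² = -2 + 81 = 79)
n = 28 (n = (91 - 7)/3 = (⅓)*84 = 28)
B(-20) + p*n = (-20)² + 79*28 = 400 + 2212 = 2612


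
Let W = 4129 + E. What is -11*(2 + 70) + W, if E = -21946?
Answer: -18609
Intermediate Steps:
W = -17817 (W = 4129 - 21946 = -17817)
-11*(2 + 70) + W = -11*(2 + 70) - 17817 = -11*72 - 17817 = -792 - 17817 = -18609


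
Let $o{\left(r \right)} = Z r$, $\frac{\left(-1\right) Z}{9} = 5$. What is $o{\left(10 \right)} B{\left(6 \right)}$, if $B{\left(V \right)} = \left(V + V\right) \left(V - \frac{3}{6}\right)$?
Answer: $-29700$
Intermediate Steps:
$Z = -45$ ($Z = \left(-9\right) 5 = -45$)
$o{\left(r \right)} = - 45 r$
$B{\left(V \right)} = 2 V \left(- \frac{1}{2} + V\right)$ ($B{\left(V \right)} = 2 V \left(V - \frac{1}{2}\right) = 2 V \left(- \frac{1}{2} + V\right)$)
$o{\left(10 \right)} B{\left(6 \right)} = \left(-45\right) 10 \cdot 6 \left(-1 + 2 \cdot 6\right) = - 450 \cdot 6 \left(-1 + 12\right) = - 450 \cdot 6 \cdot 11 = \left(-450\right) 66 = -29700$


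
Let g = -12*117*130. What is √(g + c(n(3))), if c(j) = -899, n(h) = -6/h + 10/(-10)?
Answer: I*√183419 ≈ 428.27*I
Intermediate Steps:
g = -182520 (g = -1404*130 = -182520)
n(h) = -1 - 6/h (n(h) = -6/h + 10*(-⅒) = -6/h - 1 = -1 - 6/h)
√(g + c(n(3))) = √(-182520 - 899) = √(-183419) = I*√183419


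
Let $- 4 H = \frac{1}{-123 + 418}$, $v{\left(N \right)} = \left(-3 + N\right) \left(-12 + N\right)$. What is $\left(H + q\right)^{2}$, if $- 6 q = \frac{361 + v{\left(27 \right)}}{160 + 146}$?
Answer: $\frac{11358656929}{73338056100} \approx 0.15488$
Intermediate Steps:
$v{\left(N \right)} = \left(-12 + N\right) \left(-3 + N\right)$
$q = - \frac{721}{1836}$ ($q = - \frac{\left(361 + \left(36 + 27^{2} - 405\right)\right) \frac{1}{160 + 146}}{6} = - \frac{\left(361 + \left(36 + 729 - 405\right)\right) \frac{1}{306}}{6} = - \frac{\left(361 + 360\right) \frac{1}{306}}{6} = - \frac{721 \cdot \frac{1}{306}}{6} = \left(- \frac{1}{6}\right) \frac{721}{306} = - \frac{721}{1836} \approx -0.3927$)
$H = - \frac{1}{1180}$ ($H = - \frac{1}{4 \left(-123 + 418\right)} = - \frac{1}{4 \cdot 295} = \left(- \frac{1}{4}\right) \frac{1}{295} = - \frac{1}{1180} \approx -0.00084746$)
$\left(H + q\right)^{2} = \left(- \frac{1}{1180} - \frac{721}{1836}\right)^{2} = \left(- \frac{106577}{270810}\right)^{2} = \frac{11358656929}{73338056100}$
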